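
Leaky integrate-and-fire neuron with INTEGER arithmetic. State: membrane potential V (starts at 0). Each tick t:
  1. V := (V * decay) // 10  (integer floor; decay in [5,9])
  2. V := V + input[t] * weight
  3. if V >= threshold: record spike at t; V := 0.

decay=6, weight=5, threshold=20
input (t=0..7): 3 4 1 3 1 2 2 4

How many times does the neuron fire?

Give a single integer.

t=0: input=3 -> V=15
t=1: input=4 -> V=0 FIRE
t=2: input=1 -> V=5
t=3: input=3 -> V=18
t=4: input=1 -> V=15
t=5: input=2 -> V=19
t=6: input=2 -> V=0 FIRE
t=7: input=4 -> V=0 FIRE

Answer: 3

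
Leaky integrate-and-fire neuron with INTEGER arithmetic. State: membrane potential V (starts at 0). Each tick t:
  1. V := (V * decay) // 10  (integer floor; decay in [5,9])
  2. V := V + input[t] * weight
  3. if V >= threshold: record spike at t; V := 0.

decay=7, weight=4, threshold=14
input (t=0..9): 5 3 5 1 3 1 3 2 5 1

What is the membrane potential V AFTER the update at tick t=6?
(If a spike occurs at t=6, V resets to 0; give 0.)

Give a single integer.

Answer: 0

Derivation:
t=0: input=5 -> V=0 FIRE
t=1: input=3 -> V=12
t=2: input=5 -> V=0 FIRE
t=3: input=1 -> V=4
t=4: input=3 -> V=0 FIRE
t=5: input=1 -> V=4
t=6: input=3 -> V=0 FIRE
t=7: input=2 -> V=8
t=8: input=5 -> V=0 FIRE
t=9: input=1 -> V=4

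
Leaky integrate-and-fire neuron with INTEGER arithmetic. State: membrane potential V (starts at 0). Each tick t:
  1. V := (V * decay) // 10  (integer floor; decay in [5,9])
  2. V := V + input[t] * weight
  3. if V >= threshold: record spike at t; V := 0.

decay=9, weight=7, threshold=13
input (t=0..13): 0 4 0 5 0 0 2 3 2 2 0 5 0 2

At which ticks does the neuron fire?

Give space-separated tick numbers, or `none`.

Answer: 1 3 6 7 8 9 11 13

Derivation:
t=0: input=0 -> V=0
t=1: input=4 -> V=0 FIRE
t=2: input=0 -> V=0
t=3: input=5 -> V=0 FIRE
t=4: input=0 -> V=0
t=5: input=0 -> V=0
t=6: input=2 -> V=0 FIRE
t=7: input=3 -> V=0 FIRE
t=8: input=2 -> V=0 FIRE
t=9: input=2 -> V=0 FIRE
t=10: input=0 -> V=0
t=11: input=5 -> V=0 FIRE
t=12: input=0 -> V=0
t=13: input=2 -> V=0 FIRE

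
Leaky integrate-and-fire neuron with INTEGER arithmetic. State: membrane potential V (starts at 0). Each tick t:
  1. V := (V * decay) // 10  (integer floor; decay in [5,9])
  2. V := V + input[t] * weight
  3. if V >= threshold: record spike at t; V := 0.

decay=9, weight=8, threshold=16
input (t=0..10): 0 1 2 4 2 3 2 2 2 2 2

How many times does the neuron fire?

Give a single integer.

Answer: 9

Derivation:
t=0: input=0 -> V=0
t=1: input=1 -> V=8
t=2: input=2 -> V=0 FIRE
t=3: input=4 -> V=0 FIRE
t=4: input=2 -> V=0 FIRE
t=5: input=3 -> V=0 FIRE
t=6: input=2 -> V=0 FIRE
t=7: input=2 -> V=0 FIRE
t=8: input=2 -> V=0 FIRE
t=9: input=2 -> V=0 FIRE
t=10: input=2 -> V=0 FIRE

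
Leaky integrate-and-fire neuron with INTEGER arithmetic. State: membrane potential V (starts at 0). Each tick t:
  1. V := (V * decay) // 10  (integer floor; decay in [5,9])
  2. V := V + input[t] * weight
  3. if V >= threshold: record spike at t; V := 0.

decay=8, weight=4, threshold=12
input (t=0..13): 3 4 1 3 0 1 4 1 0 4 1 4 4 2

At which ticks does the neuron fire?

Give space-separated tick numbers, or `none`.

t=0: input=3 -> V=0 FIRE
t=1: input=4 -> V=0 FIRE
t=2: input=1 -> V=4
t=3: input=3 -> V=0 FIRE
t=4: input=0 -> V=0
t=5: input=1 -> V=4
t=6: input=4 -> V=0 FIRE
t=7: input=1 -> V=4
t=8: input=0 -> V=3
t=9: input=4 -> V=0 FIRE
t=10: input=1 -> V=4
t=11: input=4 -> V=0 FIRE
t=12: input=4 -> V=0 FIRE
t=13: input=2 -> V=8

Answer: 0 1 3 6 9 11 12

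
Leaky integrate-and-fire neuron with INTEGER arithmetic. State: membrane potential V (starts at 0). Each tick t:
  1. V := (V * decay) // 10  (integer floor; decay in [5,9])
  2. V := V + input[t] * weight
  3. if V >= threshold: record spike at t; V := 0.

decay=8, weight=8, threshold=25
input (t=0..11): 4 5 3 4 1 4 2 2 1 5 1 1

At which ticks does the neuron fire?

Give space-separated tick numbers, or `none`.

Answer: 0 1 3 5 7 9

Derivation:
t=0: input=4 -> V=0 FIRE
t=1: input=5 -> V=0 FIRE
t=2: input=3 -> V=24
t=3: input=4 -> V=0 FIRE
t=4: input=1 -> V=8
t=5: input=4 -> V=0 FIRE
t=6: input=2 -> V=16
t=7: input=2 -> V=0 FIRE
t=8: input=1 -> V=8
t=9: input=5 -> V=0 FIRE
t=10: input=1 -> V=8
t=11: input=1 -> V=14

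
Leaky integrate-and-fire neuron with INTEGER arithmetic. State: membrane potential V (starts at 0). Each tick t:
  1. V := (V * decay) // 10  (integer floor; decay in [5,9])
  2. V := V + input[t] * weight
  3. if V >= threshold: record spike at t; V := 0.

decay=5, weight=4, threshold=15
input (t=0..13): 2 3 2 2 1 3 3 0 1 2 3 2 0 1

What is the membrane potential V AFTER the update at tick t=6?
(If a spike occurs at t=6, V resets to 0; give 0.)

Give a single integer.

t=0: input=2 -> V=8
t=1: input=3 -> V=0 FIRE
t=2: input=2 -> V=8
t=3: input=2 -> V=12
t=4: input=1 -> V=10
t=5: input=3 -> V=0 FIRE
t=6: input=3 -> V=12
t=7: input=0 -> V=6
t=8: input=1 -> V=7
t=9: input=2 -> V=11
t=10: input=3 -> V=0 FIRE
t=11: input=2 -> V=8
t=12: input=0 -> V=4
t=13: input=1 -> V=6

Answer: 12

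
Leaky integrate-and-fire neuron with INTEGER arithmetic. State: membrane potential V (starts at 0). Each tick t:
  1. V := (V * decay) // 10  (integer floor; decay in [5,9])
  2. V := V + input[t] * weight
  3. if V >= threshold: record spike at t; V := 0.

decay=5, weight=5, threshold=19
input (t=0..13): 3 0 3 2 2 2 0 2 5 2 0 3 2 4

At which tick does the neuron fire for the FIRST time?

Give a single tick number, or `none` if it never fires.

t=0: input=3 -> V=15
t=1: input=0 -> V=7
t=2: input=3 -> V=18
t=3: input=2 -> V=0 FIRE
t=4: input=2 -> V=10
t=5: input=2 -> V=15
t=6: input=0 -> V=7
t=7: input=2 -> V=13
t=8: input=5 -> V=0 FIRE
t=9: input=2 -> V=10
t=10: input=0 -> V=5
t=11: input=3 -> V=17
t=12: input=2 -> V=18
t=13: input=4 -> V=0 FIRE

Answer: 3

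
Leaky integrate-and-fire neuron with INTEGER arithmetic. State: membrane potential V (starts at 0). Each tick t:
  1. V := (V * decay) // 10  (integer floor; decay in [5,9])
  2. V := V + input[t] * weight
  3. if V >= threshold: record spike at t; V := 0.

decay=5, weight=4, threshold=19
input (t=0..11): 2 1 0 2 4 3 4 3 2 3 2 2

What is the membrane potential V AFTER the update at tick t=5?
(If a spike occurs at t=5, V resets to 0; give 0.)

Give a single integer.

t=0: input=2 -> V=8
t=1: input=1 -> V=8
t=2: input=0 -> V=4
t=3: input=2 -> V=10
t=4: input=4 -> V=0 FIRE
t=5: input=3 -> V=12
t=6: input=4 -> V=0 FIRE
t=7: input=3 -> V=12
t=8: input=2 -> V=14
t=9: input=3 -> V=0 FIRE
t=10: input=2 -> V=8
t=11: input=2 -> V=12

Answer: 12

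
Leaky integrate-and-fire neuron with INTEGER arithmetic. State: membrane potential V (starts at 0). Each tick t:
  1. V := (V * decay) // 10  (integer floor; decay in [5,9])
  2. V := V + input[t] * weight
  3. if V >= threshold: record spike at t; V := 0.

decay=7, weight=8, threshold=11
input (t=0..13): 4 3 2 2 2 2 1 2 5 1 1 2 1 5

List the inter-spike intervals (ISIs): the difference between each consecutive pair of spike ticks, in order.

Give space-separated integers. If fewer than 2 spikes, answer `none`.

Answer: 1 1 1 1 1 2 1 2 1 2

Derivation:
t=0: input=4 -> V=0 FIRE
t=1: input=3 -> V=0 FIRE
t=2: input=2 -> V=0 FIRE
t=3: input=2 -> V=0 FIRE
t=4: input=2 -> V=0 FIRE
t=5: input=2 -> V=0 FIRE
t=6: input=1 -> V=8
t=7: input=2 -> V=0 FIRE
t=8: input=5 -> V=0 FIRE
t=9: input=1 -> V=8
t=10: input=1 -> V=0 FIRE
t=11: input=2 -> V=0 FIRE
t=12: input=1 -> V=8
t=13: input=5 -> V=0 FIRE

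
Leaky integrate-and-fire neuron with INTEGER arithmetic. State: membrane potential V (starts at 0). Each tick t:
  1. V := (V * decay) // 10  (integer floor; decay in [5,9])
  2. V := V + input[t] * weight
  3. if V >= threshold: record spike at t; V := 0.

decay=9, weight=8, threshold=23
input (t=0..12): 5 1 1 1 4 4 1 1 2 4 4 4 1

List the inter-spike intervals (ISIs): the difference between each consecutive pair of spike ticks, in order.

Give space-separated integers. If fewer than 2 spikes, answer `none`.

t=0: input=5 -> V=0 FIRE
t=1: input=1 -> V=8
t=2: input=1 -> V=15
t=3: input=1 -> V=21
t=4: input=4 -> V=0 FIRE
t=5: input=4 -> V=0 FIRE
t=6: input=1 -> V=8
t=7: input=1 -> V=15
t=8: input=2 -> V=0 FIRE
t=9: input=4 -> V=0 FIRE
t=10: input=4 -> V=0 FIRE
t=11: input=4 -> V=0 FIRE
t=12: input=1 -> V=8

Answer: 4 1 3 1 1 1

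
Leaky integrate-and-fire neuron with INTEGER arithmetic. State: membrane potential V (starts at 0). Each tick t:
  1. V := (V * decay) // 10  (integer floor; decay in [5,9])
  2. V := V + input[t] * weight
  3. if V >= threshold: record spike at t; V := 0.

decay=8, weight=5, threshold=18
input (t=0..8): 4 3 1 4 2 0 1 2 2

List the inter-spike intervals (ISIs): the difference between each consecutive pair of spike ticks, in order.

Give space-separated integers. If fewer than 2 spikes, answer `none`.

t=0: input=4 -> V=0 FIRE
t=1: input=3 -> V=15
t=2: input=1 -> V=17
t=3: input=4 -> V=0 FIRE
t=4: input=2 -> V=10
t=5: input=0 -> V=8
t=6: input=1 -> V=11
t=7: input=2 -> V=0 FIRE
t=8: input=2 -> V=10

Answer: 3 4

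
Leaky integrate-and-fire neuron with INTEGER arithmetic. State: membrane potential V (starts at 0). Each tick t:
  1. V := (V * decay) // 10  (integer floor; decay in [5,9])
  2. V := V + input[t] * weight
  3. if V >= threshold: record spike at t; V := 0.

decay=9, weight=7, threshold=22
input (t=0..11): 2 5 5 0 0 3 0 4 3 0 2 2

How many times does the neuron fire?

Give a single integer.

Answer: 4

Derivation:
t=0: input=2 -> V=14
t=1: input=5 -> V=0 FIRE
t=2: input=5 -> V=0 FIRE
t=3: input=0 -> V=0
t=4: input=0 -> V=0
t=5: input=3 -> V=21
t=6: input=0 -> V=18
t=7: input=4 -> V=0 FIRE
t=8: input=3 -> V=21
t=9: input=0 -> V=18
t=10: input=2 -> V=0 FIRE
t=11: input=2 -> V=14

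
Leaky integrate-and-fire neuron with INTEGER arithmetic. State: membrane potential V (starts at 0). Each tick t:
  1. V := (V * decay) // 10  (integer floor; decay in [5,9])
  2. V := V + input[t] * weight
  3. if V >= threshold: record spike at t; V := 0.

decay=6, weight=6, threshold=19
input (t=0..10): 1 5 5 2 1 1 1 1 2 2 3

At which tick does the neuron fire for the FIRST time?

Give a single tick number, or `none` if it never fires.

Answer: 1

Derivation:
t=0: input=1 -> V=6
t=1: input=5 -> V=0 FIRE
t=2: input=5 -> V=0 FIRE
t=3: input=2 -> V=12
t=4: input=1 -> V=13
t=5: input=1 -> V=13
t=6: input=1 -> V=13
t=7: input=1 -> V=13
t=8: input=2 -> V=0 FIRE
t=9: input=2 -> V=12
t=10: input=3 -> V=0 FIRE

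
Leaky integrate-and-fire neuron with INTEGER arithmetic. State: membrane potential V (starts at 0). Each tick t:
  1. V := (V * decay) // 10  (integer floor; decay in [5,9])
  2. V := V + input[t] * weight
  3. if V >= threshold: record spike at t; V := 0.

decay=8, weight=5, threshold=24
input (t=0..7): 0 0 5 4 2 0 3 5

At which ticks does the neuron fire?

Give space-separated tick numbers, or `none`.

Answer: 2 4 7

Derivation:
t=0: input=0 -> V=0
t=1: input=0 -> V=0
t=2: input=5 -> V=0 FIRE
t=3: input=4 -> V=20
t=4: input=2 -> V=0 FIRE
t=5: input=0 -> V=0
t=6: input=3 -> V=15
t=7: input=5 -> V=0 FIRE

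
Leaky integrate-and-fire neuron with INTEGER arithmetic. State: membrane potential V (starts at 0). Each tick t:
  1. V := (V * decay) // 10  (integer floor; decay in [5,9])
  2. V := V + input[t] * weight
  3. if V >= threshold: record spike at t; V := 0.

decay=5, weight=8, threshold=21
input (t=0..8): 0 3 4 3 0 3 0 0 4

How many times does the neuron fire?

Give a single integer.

Answer: 5

Derivation:
t=0: input=0 -> V=0
t=1: input=3 -> V=0 FIRE
t=2: input=4 -> V=0 FIRE
t=3: input=3 -> V=0 FIRE
t=4: input=0 -> V=0
t=5: input=3 -> V=0 FIRE
t=6: input=0 -> V=0
t=7: input=0 -> V=0
t=8: input=4 -> V=0 FIRE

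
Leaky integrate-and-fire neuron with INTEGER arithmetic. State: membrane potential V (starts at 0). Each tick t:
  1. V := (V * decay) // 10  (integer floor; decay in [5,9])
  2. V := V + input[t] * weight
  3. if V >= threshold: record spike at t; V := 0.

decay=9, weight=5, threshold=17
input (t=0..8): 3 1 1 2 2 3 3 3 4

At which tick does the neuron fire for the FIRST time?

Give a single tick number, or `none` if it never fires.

Answer: 1

Derivation:
t=0: input=3 -> V=15
t=1: input=1 -> V=0 FIRE
t=2: input=1 -> V=5
t=3: input=2 -> V=14
t=4: input=2 -> V=0 FIRE
t=5: input=3 -> V=15
t=6: input=3 -> V=0 FIRE
t=7: input=3 -> V=15
t=8: input=4 -> V=0 FIRE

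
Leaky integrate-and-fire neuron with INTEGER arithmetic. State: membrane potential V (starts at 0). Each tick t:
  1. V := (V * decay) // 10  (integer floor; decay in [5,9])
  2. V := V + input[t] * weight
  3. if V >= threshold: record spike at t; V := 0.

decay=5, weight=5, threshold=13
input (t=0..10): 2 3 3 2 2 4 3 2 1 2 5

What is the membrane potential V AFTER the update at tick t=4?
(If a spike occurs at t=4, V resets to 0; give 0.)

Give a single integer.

t=0: input=2 -> V=10
t=1: input=3 -> V=0 FIRE
t=2: input=3 -> V=0 FIRE
t=3: input=2 -> V=10
t=4: input=2 -> V=0 FIRE
t=5: input=4 -> V=0 FIRE
t=6: input=3 -> V=0 FIRE
t=7: input=2 -> V=10
t=8: input=1 -> V=10
t=9: input=2 -> V=0 FIRE
t=10: input=5 -> V=0 FIRE

Answer: 0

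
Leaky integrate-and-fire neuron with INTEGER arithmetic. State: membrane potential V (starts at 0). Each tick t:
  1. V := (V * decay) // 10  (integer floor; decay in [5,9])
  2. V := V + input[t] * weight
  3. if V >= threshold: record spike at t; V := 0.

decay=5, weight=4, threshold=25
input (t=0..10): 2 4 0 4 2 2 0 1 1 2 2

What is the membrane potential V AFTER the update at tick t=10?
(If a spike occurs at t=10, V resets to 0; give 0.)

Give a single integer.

t=0: input=2 -> V=8
t=1: input=4 -> V=20
t=2: input=0 -> V=10
t=3: input=4 -> V=21
t=4: input=2 -> V=18
t=5: input=2 -> V=17
t=6: input=0 -> V=8
t=7: input=1 -> V=8
t=8: input=1 -> V=8
t=9: input=2 -> V=12
t=10: input=2 -> V=14

Answer: 14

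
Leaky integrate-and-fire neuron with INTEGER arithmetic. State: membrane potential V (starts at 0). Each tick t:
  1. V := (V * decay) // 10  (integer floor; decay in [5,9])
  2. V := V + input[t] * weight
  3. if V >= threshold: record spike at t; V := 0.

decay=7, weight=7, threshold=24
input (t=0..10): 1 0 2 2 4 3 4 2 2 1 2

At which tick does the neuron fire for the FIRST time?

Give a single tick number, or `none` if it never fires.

Answer: 3

Derivation:
t=0: input=1 -> V=7
t=1: input=0 -> V=4
t=2: input=2 -> V=16
t=3: input=2 -> V=0 FIRE
t=4: input=4 -> V=0 FIRE
t=5: input=3 -> V=21
t=6: input=4 -> V=0 FIRE
t=7: input=2 -> V=14
t=8: input=2 -> V=23
t=9: input=1 -> V=23
t=10: input=2 -> V=0 FIRE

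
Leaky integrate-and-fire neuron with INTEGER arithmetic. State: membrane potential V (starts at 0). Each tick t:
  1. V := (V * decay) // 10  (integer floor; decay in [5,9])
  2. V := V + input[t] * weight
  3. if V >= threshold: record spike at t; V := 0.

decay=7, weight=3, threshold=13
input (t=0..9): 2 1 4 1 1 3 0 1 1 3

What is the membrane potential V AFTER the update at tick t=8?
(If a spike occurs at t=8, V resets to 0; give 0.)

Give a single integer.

t=0: input=2 -> V=6
t=1: input=1 -> V=7
t=2: input=4 -> V=0 FIRE
t=3: input=1 -> V=3
t=4: input=1 -> V=5
t=5: input=3 -> V=12
t=6: input=0 -> V=8
t=7: input=1 -> V=8
t=8: input=1 -> V=8
t=9: input=3 -> V=0 FIRE

Answer: 8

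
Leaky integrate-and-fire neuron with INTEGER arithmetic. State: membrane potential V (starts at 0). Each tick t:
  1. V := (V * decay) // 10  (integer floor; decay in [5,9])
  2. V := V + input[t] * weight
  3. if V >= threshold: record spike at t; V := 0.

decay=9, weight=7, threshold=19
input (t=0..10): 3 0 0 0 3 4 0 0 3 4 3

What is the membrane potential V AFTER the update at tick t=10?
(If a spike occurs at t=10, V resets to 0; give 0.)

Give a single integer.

Answer: 0

Derivation:
t=0: input=3 -> V=0 FIRE
t=1: input=0 -> V=0
t=2: input=0 -> V=0
t=3: input=0 -> V=0
t=4: input=3 -> V=0 FIRE
t=5: input=4 -> V=0 FIRE
t=6: input=0 -> V=0
t=7: input=0 -> V=0
t=8: input=3 -> V=0 FIRE
t=9: input=4 -> V=0 FIRE
t=10: input=3 -> V=0 FIRE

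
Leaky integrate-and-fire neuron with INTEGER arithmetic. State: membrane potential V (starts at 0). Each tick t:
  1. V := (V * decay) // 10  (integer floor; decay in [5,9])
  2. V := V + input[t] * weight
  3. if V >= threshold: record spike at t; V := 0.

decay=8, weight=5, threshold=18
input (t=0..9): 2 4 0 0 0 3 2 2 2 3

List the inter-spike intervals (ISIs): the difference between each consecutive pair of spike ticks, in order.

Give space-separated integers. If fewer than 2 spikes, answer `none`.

t=0: input=2 -> V=10
t=1: input=4 -> V=0 FIRE
t=2: input=0 -> V=0
t=3: input=0 -> V=0
t=4: input=0 -> V=0
t=5: input=3 -> V=15
t=6: input=2 -> V=0 FIRE
t=7: input=2 -> V=10
t=8: input=2 -> V=0 FIRE
t=9: input=3 -> V=15

Answer: 5 2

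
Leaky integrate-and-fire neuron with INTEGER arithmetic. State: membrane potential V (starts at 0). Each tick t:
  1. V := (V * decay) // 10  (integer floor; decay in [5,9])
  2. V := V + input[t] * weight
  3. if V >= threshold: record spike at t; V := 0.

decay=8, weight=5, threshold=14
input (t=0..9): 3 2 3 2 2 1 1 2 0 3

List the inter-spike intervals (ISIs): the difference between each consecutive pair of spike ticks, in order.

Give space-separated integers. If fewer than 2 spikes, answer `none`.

t=0: input=3 -> V=0 FIRE
t=1: input=2 -> V=10
t=2: input=3 -> V=0 FIRE
t=3: input=2 -> V=10
t=4: input=2 -> V=0 FIRE
t=5: input=1 -> V=5
t=6: input=1 -> V=9
t=7: input=2 -> V=0 FIRE
t=8: input=0 -> V=0
t=9: input=3 -> V=0 FIRE

Answer: 2 2 3 2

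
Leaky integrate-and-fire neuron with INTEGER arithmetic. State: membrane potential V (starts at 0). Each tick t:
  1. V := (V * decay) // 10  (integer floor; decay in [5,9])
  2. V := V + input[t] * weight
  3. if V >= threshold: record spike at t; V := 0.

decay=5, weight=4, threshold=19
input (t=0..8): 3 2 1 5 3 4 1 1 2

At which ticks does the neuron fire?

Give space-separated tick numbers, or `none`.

t=0: input=3 -> V=12
t=1: input=2 -> V=14
t=2: input=1 -> V=11
t=3: input=5 -> V=0 FIRE
t=4: input=3 -> V=12
t=5: input=4 -> V=0 FIRE
t=6: input=1 -> V=4
t=7: input=1 -> V=6
t=8: input=2 -> V=11

Answer: 3 5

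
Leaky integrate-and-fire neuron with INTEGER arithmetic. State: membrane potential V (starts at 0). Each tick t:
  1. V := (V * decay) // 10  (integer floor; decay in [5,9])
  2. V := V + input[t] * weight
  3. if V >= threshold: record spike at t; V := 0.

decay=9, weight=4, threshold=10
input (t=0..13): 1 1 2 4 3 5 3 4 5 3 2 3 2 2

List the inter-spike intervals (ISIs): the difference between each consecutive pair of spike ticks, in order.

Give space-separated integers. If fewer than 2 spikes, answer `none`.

Answer: 1 1 1 1 1 1 1 2 2

Derivation:
t=0: input=1 -> V=4
t=1: input=1 -> V=7
t=2: input=2 -> V=0 FIRE
t=3: input=4 -> V=0 FIRE
t=4: input=3 -> V=0 FIRE
t=5: input=5 -> V=0 FIRE
t=6: input=3 -> V=0 FIRE
t=7: input=4 -> V=0 FIRE
t=8: input=5 -> V=0 FIRE
t=9: input=3 -> V=0 FIRE
t=10: input=2 -> V=8
t=11: input=3 -> V=0 FIRE
t=12: input=2 -> V=8
t=13: input=2 -> V=0 FIRE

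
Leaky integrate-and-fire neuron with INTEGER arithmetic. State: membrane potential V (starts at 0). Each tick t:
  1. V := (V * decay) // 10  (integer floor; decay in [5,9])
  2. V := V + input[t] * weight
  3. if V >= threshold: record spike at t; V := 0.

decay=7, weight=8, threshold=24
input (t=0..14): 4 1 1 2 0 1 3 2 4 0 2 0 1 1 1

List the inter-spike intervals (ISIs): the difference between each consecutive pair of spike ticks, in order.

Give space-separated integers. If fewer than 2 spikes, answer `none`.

t=0: input=4 -> V=0 FIRE
t=1: input=1 -> V=8
t=2: input=1 -> V=13
t=3: input=2 -> V=0 FIRE
t=4: input=0 -> V=0
t=5: input=1 -> V=8
t=6: input=3 -> V=0 FIRE
t=7: input=2 -> V=16
t=8: input=4 -> V=0 FIRE
t=9: input=0 -> V=0
t=10: input=2 -> V=16
t=11: input=0 -> V=11
t=12: input=1 -> V=15
t=13: input=1 -> V=18
t=14: input=1 -> V=20

Answer: 3 3 2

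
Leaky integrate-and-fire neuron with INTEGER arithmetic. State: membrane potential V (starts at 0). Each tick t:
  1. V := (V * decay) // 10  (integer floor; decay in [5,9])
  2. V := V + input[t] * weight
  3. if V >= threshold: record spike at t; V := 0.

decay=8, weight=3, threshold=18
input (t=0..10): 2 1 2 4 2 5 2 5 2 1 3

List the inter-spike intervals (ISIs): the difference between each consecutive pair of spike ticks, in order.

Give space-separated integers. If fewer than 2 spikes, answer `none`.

t=0: input=2 -> V=6
t=1: input=1 -> V=7
t=2: input=2 -> V=11
t=3: input=4 -> V=0 FIRE
t=4: input=2 -> V=6
t=5: input=5 -> V=0 FIRE
t=6: input=2 -> V=6
t=7: input=5 -> V=0 FIRE
t=8: input=2 -> V=6
t=9: input=1 -> V=7
t=10: input=3 -> V=14

Answer: 2 2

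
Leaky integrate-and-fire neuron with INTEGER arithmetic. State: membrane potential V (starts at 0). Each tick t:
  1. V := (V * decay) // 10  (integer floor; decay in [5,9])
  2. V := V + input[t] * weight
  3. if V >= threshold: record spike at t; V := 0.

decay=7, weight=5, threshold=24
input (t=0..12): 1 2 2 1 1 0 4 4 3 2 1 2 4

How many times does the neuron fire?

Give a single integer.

Answer: 3

Derivation:
t=0: input=1 -> V=5
t=1: input=2 -> V=13
t=2: input=2 -> V=19
t=3: input=1 -> V=18
t=4: input=1 -> V=17
t=5: input=0 -> V=11
t=6: input=4 -> V=0 FIRE
t=7: input=4 -> V=20
t=8: input=3 -> V=0 FIRE
t=9: input=2 -> V=10
t=10: input=1 -> V=12
t=11: input=2 -> V=18
t=12: input=4 -> V=0 FIRE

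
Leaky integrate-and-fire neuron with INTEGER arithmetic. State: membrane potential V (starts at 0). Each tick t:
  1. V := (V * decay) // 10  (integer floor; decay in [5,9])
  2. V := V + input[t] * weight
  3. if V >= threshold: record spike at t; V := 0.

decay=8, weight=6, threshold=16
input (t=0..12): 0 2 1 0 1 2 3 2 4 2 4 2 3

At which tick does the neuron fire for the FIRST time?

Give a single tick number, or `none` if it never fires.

Answer: 5

Derivation:
t=0: input=0 -> V=0
t=1: input=2 -> V=12
t=2: input=1 -> V=15
t=3: input=0 -> V=12
t=4: input=1 -> V=15
t=5: input=2 -> V=0 FIRE
t=6: input=3 -> V=0 FIRE
t=7: input=2 -> V=12
t=8: input=4 -> V=0 FIRE
t=9: input=2 -> V=12
t=10: input=4 -> V=0 FIRE
t=11: input=2 -> V=12
t=12: input=3 -> V=0 FIRE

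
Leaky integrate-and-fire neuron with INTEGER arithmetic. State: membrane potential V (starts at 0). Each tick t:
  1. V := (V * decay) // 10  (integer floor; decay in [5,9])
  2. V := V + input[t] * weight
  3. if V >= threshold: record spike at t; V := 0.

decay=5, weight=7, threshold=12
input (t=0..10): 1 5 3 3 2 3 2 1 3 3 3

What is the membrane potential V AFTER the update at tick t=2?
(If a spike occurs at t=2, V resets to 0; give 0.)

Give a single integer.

t=0: input=1 -> V=7
t=1: input=5 -> V=0 FIRE
t=2: input=3 -> V=0 FIRE
t=3: input=3 -> V=0 FIRE
t=4: input=2 -> V=0 FIRE
t=5: input=3 -> V=0 FIRE
t=6: input=2 -> V=0 FIRE
t=7: input=1 -> V=7
t=8: input=3 -> V=0 FIRE
t=9: input=3 -> V=0 FIRE
t=10: input=3 -> V=0 FIRE

Answer: 0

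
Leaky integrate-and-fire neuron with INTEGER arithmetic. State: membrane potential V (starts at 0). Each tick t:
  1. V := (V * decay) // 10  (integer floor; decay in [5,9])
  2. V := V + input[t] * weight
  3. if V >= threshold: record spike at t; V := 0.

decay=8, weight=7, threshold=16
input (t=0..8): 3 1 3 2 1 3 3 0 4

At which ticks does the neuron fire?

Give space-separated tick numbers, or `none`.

Answer: 0 2 4 5 6 8

Derivation:
t=0: input=3 -> V=0 FIRE
t=1: input=1 -> V=7
t=2: input=3 -> V=0 FIRE
t=3: input=2 -> V=14
t=4: input=1 -> V=0 FIRE
t=5: input=3 -> V=0 FIRE
t=6: input=3 -> V=0 FIRE
t=7: input=0 -> V=0
t=8: input=4 -> V=0 FIRE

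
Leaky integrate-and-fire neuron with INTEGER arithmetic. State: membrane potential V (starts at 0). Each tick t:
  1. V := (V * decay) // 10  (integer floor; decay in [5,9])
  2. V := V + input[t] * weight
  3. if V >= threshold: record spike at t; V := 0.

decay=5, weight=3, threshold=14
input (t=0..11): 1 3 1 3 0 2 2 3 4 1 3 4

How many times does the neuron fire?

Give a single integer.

Answer: 2

Derivation:
t=0: input=1 -> V=3
t=1: input=3 -> V=10
t=2: input=1 -> V=8
t=3: input=3 -> V=13
t=4: input=0 -> V=6
t=5: input=2 -> V=9
t=6: input=2 -> V=10
t=7: input=3 -> V=0 FIRE
t=8: input=4 -> V=12
t=9: input=1 -> V=9
t=10: input=3 -> V=13
t=11: input=4 -> V=0 FIRE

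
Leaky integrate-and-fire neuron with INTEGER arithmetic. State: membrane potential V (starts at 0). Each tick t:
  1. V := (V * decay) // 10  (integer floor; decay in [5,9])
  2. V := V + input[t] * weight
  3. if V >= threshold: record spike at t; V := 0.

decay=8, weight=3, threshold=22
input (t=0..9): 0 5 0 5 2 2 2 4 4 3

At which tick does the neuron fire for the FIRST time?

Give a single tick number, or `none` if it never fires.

Answer: 3

Derivation:
t=0: input=0 -> V=0
t=1: input=5 -> V=15
t=2: input=0 -> V=12
t=3: input=5 -> V=0 FIRE
t=4: input=2 -> V=6
t=5: input=2 -> V=10
t=6: input=2 -> V=14
t=7: input=4 -> V=0 FIRE
t=8: input=4 -> V=12
t=9: input=3 -> V=18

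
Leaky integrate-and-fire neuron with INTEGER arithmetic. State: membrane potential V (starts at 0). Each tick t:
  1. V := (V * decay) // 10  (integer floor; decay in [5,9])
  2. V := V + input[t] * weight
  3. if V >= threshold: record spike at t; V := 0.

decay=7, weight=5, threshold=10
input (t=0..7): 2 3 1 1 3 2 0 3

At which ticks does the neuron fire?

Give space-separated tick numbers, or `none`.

Answer: 0 1 4 5 7

Derivation:
t=0: input=2 -> V=0 FIRE
t=1: input=3 -> V=0 FIRE
t=2: input=1 -> V=5
t=3: input=1 -> V=8
t=4: input=3 -> V=0 FIRE
t=5: input=2 -> V=0 FIRE
t=6: input=0 -> V=0
t=7: input=3 -> V=0 FIRE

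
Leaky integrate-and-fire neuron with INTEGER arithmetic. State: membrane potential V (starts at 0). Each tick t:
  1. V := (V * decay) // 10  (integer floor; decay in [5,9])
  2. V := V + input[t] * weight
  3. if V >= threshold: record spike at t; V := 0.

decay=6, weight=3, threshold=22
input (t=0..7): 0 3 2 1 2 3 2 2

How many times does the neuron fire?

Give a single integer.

t=0: input=0 -> V=0
t=1: input=3 -> V=9
t=2: input=2 -> V=11
t=3: input=1 -> V=9
t=4: input=2 -> V=11
t=5: input=3 -> V=15
t=6: input=2 -> V=15
t=7: input=2 -> V=15

Answer: 0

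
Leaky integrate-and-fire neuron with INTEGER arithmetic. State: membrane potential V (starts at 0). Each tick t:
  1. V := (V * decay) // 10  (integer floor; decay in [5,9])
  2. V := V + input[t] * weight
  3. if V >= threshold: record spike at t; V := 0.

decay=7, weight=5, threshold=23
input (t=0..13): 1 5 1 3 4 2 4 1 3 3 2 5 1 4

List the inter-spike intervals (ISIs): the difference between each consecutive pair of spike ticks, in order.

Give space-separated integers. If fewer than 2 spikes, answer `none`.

Answer: 3 2 3 2 2

Derivation:
t=0: input=1 -> V=5
t=1: input=5 -> V=0 FIRE
t=2: input=1 -> V=5
t=3: input=3 -> V=18
t=4: input=4 -> V=0 FIRE
t=5: input=2 -> V=10
t=6: input=4 -> V=0 FIRE
t=7: input=1 -> V=5
t=8: input=3 -> V=18
t=9: input=3 -> V=0 FIRE
t=10: input=2 -> V=10
t=11: input=5 -> V=0 FIRE
t=12: input=1 -> V=5
t=13: input=4 -> V=0 FIRE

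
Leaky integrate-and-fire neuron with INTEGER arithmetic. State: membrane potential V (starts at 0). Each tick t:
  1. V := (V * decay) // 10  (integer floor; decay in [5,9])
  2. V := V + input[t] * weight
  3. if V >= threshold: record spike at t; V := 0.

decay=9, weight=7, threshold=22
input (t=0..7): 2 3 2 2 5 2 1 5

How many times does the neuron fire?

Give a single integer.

Answer: 4

Derivation:
t=0: input=2 -> V=14
t=1: input=3 -> V=0 FIRE
t=2: input=2 -> V=14
t=3: input=2 -> V=0 FIRE
t=4: input=5 -> V=0 FIRE
t=5: input=2 -> V=14
t=6: input=1 -> V=19
t=7: input=5 -> V=0 FIRE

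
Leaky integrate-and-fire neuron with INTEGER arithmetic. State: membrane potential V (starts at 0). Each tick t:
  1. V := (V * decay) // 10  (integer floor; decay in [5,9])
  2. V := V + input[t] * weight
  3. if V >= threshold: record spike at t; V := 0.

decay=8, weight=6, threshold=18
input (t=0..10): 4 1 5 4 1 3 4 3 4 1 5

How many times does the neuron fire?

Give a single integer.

Answer: 8

Derivation:
t=0: input=4 -> V=0 FIRE
t=1: input=1 -> V=6
t=2: input=5 -> V=0 FIRE
t=3: input=4 -> V=0 FIRE
t=4: input=1 -> V=6
t=5: input=3 -> V=0 FIRE
t=6: input=4 -> V=0 FIRE
t=7: input=3 -> V=0 FIRE
t=8: input=4 -> V=0 FIRE
t=9: input=1 -> V=6
t=10: input=5 -> V=0 FIRE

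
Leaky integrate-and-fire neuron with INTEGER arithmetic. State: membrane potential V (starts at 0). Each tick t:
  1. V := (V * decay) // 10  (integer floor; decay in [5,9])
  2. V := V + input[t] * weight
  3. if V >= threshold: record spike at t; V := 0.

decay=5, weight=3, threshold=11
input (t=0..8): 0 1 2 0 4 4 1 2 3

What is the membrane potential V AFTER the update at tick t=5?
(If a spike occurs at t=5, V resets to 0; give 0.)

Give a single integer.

Answer: 0

Derivation:
t=0: input=0 -> V=0
t=1: input=1 -> V=3
t=2: input=2 -> V=7
t=3: input=0 -> V=3
t=4: input=4 -> V=0 FIRE
t=5: input=4 -> V=0 FIRE
t=6: input=1 -> V=3
t=7: input=2 -> V=7
t=8: input=3 -> V=0 FIRE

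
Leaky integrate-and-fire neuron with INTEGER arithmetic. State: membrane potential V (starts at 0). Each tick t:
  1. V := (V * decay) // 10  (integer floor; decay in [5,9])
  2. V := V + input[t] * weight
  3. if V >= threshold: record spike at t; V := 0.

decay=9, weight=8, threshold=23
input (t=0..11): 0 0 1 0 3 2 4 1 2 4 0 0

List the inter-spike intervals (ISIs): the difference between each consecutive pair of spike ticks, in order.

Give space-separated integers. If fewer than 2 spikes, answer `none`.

t=0: input=0 -> V=0
t=1: input=0 -> V=0
t=2: input=1 -> V=8
t=3: input=0 -> V=7
t=4: input=3 -> V=0 FIRE
t=5: input=2 -> V=16
t=6: input=4 -> V=0 FIRE
t=7: input=1 -> V=8
t=8: input=2 -> V=0 FIRE
t=9: input=4 -> V=0 FIRE
t=10: input=0 -> V=0
t=11: input=0 -> V=0

Answer: 2 2 1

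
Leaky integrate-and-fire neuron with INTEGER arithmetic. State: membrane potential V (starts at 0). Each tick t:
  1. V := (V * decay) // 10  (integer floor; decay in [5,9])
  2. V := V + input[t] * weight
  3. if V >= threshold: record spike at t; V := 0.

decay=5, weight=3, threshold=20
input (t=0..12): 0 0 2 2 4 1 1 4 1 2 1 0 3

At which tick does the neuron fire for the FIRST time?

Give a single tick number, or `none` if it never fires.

Answer: none

Derivation:
t=0: input=0 -> V=0
t=1: input=0 -> V=0
t=2: input=2 -> V=6
t=3: input=2 -> V=9
t=4: input=4 -> V=16
t=5: input=1 -> V=11
t=6: input=1 -> V=8
t=7: input=4 -> V=16
t=8: input=1 -> V=11
t=9: input=2 -> V=11
t=10: input=1 -> V=8
t=11: input=0 -> V=4
t=12: input=3 -> V=11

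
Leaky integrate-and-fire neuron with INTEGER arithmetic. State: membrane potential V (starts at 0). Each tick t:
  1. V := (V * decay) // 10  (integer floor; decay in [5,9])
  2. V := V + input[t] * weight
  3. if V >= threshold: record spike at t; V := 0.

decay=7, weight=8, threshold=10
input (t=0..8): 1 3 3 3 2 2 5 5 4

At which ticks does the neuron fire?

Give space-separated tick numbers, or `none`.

t=0: input=1 -> V=8
t=1: input=3 -> V=0 FIRE
t=2: input=3 -> V=0 FIRE
t=3: input=3 -> V=0 FIRE
t=4: input=2 -> V=0 FIRE
t=5: input=2 -> V=0 FIRE
t=6: input=5 -> V=0 FIRE
t=7: input=5 -> V=0 FIRE
t=8: input=4 -> V=0 FIRE

Answer: 1 2 3 4 5 6 7 8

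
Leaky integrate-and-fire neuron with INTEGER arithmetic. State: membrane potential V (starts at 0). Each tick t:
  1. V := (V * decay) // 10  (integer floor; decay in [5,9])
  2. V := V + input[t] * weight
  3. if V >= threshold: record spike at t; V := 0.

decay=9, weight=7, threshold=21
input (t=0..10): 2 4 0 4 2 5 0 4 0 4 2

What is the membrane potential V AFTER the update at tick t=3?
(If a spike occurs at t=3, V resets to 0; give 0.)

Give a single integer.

Answer: 0

Derivation:
t=0: input=2 -> V=14
t=1: input=4 -> V=0 FIRE
t=2: input=0 -> V=0
t=3: input=4 -> V=0 FIRE
t=4: input=2 -> V=14
t=5: input=5 -> V=0 FIRE
t=6: input=0 -> V=0
t=7: input=4 -> V=0 FIRE
t=8: input=0 -> V=0
t=9: input=4 -> V=0 FIRE
t=10: input=2 -> V=14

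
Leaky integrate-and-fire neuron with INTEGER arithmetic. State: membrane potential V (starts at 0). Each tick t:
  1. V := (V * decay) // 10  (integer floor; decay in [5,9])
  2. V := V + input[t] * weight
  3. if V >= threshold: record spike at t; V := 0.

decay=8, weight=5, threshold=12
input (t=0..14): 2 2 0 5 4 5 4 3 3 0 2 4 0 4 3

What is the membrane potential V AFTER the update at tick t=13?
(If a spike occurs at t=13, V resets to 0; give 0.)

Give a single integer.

Answer: 0

Derivation:
t=0: input=2 -> V=10
t=1: input=2 -> V=0 FIRE
t=2: input=0 -> V=0
t=3: input=5 -> V=0 FIRE
t=4: input=4 -> V=0 FIRE
t=5: input=5 -> V=0 FIRE
t=6: input=4 -> V=0 FIRE
t=7: input=3 -> V=0 FIRE
t=8: input=3 -> V=0 FIRE
t=9: input=0 -> V=0
t=10: input=2 -> V=10
t=11: input=4 -> V=0 FIRE
t=12: input=0 -> V=0
t=13: input=4 -> V=0 FIRE
t=14: input=3 -> V=0 FIRE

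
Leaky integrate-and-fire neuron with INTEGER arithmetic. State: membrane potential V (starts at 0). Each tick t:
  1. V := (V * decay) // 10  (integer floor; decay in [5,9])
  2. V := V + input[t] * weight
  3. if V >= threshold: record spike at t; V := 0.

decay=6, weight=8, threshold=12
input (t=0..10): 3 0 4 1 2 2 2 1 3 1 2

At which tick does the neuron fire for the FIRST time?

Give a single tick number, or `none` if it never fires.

t=0: input=3 -> V=0 FIRE
t=1: input=0 -> V=0
t=2: input=4 -> V=0 FIRE
t=3: input=1 -> V=8
t=4: input=2 -> V=0 FIRE
t=5: input=2 -> V=0 FIRE
t=6: input=2 -> V=0 FIRE
t=7: input=1 -> V=8
t=8: input=3 -> V=0 FIRE
t=9: input=1 -> V=8
t=10: input=2 -> V=0 FIRE

Answer: 0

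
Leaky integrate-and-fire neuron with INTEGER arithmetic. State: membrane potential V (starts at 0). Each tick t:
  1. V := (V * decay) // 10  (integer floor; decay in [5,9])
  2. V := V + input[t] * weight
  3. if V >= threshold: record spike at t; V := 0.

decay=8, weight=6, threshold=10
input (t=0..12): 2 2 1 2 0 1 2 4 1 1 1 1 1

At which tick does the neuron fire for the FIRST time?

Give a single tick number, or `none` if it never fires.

Answer: 0

Derivation:
t=0: input=2 -> V=0 FIRE
t=1: input=2 -> V=0 FIRE
t=2: input=1 -> V=6
t=3: input=2 -> V=0 FIRE
t=4: input=0 -> V=0
t=5: input=1 -> V=6
t=6: input=2 -> V=0 FIRE
t=7: input=4 -> V=0 FIRE
t=8: input=1 -> V=6
t=9: input=1 -> V=0 FIRE
t=10: input=1 -> V=6
t=11: input=1 -> V=0 FIRE
t=12: input=1 -> V=6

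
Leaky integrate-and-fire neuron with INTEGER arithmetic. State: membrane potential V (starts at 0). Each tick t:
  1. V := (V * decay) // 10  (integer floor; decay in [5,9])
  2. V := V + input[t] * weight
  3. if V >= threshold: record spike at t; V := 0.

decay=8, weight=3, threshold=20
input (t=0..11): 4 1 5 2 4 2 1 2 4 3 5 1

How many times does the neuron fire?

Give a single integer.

t=0: input=4 -> V=12
t=1: input=1 -> V=12
t=2: input=5 -> V=0 FIRE
t=3: input=2 -> V=6
t=4: input=4 -> V=16
t=5: input=2 -> V=18
t=6: input=1 -> V=17
t=7: input=2 -> V=19
t=8: input=4 -> V=0 FIRE
t=9: input=3 -> V=9
t=10: input=5 -> V=0 FIRE
t=11: input=1 -> V=3

Answer: 3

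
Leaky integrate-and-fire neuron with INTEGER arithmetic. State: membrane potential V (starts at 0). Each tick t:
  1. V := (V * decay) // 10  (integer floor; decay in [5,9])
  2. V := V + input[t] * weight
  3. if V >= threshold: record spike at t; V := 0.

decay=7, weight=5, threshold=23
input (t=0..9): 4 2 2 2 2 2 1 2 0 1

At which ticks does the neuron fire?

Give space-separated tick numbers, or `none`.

Answer: 1 5

Derivation:
t=0: input=4 -> V=20
t=1: input=2 -> V=0 FIRE
t=2: input=2 -> V=10
t=3: input=2 -> V=17
t=4: input=2 -> V=21
t=5: input=2 -> V=0 FIRE
t=6: input=1 -> V=5
t=7: input=2 -> V=13
t=8: input=0 -> V=9
t=9: input=1 -> V=11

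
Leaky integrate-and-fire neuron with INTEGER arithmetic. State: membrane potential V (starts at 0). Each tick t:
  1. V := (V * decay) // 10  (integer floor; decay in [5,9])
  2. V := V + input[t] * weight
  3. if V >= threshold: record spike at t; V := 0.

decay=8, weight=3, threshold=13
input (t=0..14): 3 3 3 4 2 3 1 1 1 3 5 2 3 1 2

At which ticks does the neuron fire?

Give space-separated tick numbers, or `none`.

t=0: input=3 -> V=9
t=1: input=3 -> V=0 FIRE
t=2: input=3 -> V=9
t=3: input=4 -> V=0 FIRE
t=4: input=2 -> V=6
t=5: input=3 -> V=0 FIRE
t=6: input=1 -> V=3
t=7: input=1 -> V=5
t=8: input=1 -> V=7
t=9: input=3 -> V=0 FIRE
t=10: input=5 -> V=0 FIRE
t=11: input=2 -> V=6
t=12: input=3 -> V=0 FIRE
t=13: input=1 -> V=3
t=14: input=2 -> V=8

Answer: 1 3 5 9 10 12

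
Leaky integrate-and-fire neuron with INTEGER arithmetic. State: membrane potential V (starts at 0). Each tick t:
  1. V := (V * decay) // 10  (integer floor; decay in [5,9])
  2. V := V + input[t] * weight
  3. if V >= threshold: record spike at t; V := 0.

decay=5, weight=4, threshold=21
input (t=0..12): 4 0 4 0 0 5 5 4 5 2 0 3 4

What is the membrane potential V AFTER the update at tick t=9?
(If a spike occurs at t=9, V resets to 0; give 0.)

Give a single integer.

t=0: input=4 -> V=16
t=1: input=0 -> V=8
t=2: input=4 -> V=20
t=3: input=0 -> V=10
t=4: input=0 -> V=5
t=5: input=5 -> V=0 FIRE
t=6: input=5 -> V=20
t=7: input=4 -> V=0 FIRE
t=8: input=5 -> V=20
t=9: input=2 -> V=18
t=10: input=0 -> V=9
t=11: input=3 -> V=16
t=12: input=4 -> V=0 FIRE

Answer: 18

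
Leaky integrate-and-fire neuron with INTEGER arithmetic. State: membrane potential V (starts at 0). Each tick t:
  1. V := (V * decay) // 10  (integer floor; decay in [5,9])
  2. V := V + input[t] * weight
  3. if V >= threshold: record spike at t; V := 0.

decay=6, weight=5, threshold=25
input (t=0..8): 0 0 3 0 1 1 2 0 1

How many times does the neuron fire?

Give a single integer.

Answer: 0

Derivation:
t=0: input=0 -> V=0
t=1: input=0 -> V=0
t=2: input=3 -> V=15
t=3: input=0 -> V=9
t=4: input=1 -> V=10
t=5: input=1 -> V=11
t=6: input=2 -> V=16
t=7: input=0 -> V=9
t=8: input=1 -> V=10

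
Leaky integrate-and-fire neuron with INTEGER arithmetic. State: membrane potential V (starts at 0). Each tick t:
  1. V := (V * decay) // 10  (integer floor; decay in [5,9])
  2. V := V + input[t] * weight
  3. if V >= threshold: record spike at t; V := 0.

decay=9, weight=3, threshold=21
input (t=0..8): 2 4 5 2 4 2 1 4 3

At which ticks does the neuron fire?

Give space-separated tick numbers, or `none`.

Answer: 2 5 8

Derivation:
t=0: input=2 -> V=6
t=1: input=4 -> V=17
t=2: input=5 -> V=0 FIRE
t=3: input=2 -> V=6
t=4: input=4 -> V=17
t=5: input=2 -> V=0 FIRE
t=6: input=1 -> V=3
t=7: input=4 -> V=14
t=8: input=3 -> V=0 FIRE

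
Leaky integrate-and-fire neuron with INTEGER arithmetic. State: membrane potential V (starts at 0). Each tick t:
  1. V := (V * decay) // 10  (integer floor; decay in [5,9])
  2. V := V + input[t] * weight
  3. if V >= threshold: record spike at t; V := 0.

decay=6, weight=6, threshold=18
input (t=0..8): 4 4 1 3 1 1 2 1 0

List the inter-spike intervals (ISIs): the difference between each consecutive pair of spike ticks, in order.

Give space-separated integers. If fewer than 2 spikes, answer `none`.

t=0: input=4 -> V=0 FIRE
t=1: input=4 -> V=0 FIRE
t=2: input=1 -> V=6
t=3: input=3 -> V=0 FIRE
t=4: input=1 -> V=6
t=5: input=1 -> V=9
t=6: input=2 -> V=17
t=7: input=1 -> V=16
t=8: input=0 -> V=9

Answer: 1 2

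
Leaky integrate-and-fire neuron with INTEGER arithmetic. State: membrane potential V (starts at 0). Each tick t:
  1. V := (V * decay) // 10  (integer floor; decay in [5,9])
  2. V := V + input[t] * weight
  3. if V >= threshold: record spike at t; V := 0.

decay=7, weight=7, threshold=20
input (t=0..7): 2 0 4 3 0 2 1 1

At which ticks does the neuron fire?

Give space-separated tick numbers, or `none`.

Answer: 2 3

Derivation:
t=0: input=2 -> V=14
t=1: input=0 -> V=9
t=2: input=4 -> V=0 FIRE
t=3: input=3 -> V=0 FIRE
t=4: input=0 -> V=0
t=5: input=2 -> V=14
t=6: input=1 -> V=16
t=7: input=1 -> V=18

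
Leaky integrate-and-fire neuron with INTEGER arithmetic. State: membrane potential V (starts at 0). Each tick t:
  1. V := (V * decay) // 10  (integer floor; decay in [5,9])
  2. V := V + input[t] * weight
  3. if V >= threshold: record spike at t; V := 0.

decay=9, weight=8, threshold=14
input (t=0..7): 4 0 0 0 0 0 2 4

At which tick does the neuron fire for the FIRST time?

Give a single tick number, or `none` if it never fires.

Answer: 0

Derivation:
t=0: input=4 -> V=0 FIRE
t=1: input=0 -> V=0
t=2: input=0 -> V=0
t=3: input=0 -> V=0
t=4: input=0 -> V=0
t=5: input=0 -> V=0
t=6: input=2 -> V=0 FIRE
t=7: input=4 -> V=0 FIRE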